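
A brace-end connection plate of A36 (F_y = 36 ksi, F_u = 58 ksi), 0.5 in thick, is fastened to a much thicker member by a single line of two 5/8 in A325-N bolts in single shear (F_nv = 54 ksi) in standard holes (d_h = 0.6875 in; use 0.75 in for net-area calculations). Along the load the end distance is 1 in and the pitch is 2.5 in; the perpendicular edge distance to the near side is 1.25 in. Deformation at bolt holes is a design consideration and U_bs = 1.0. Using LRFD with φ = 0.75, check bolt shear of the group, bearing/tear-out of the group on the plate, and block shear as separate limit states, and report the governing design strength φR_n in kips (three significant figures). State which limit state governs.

24.9 kips (bolt shear governs)

Bolt shear: A_b = π·0.625²/4 = 0.3068 in²; R_n = 54 × 0.3068 × 2 × 1 = 33.13 kips → 0.75 × 33.13 = 24.9 kips.
Bearing: edge l_c = 0.6562, r_n = 22.84 kips; interior l_c = 1.812, r_n = 43.5 kips; R_n = 22.84 + 1·43.5 = 66.34 kips → 49.8 kips.
Block shear: A_gv = 1.75, A_nv = 1.188, A_nt = 0.4375 in²; R_n = min(0.6F_uA_nv, 0.6F_yA_gv) + U_bs·F_u·A_nt = 63.17 kips → 47.4 kips.
Bolt shear governs: 24.9 kips.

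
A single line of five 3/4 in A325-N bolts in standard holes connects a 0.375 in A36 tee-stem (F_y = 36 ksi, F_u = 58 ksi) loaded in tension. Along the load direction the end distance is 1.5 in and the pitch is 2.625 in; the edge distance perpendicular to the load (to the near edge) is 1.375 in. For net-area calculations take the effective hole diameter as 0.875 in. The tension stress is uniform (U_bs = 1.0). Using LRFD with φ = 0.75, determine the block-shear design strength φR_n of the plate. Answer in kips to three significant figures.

88.2 kips

Shear plane L_v = 1.5 + 4·2.625 = 12 in; A_gv = 12 × 0.375 = 4.5 in².
A_nv = (12 − 4.5·0.875) × 0.375 = 3.023 in².
A_nt = (1.375 − 0.5·0.875) × 0.375 = 0.3516 in².
0.6 F_u A_nv = 105.2 kips; 0.6 F_y A_gv = 97.2 kips → shear yielding governs the shear term.
R_n = 97.2 + 1.0 × 58 × 0.3516 = 117.6 kips.
Design strength φR_n = 0.75 × 117.6 = 88.2 kips.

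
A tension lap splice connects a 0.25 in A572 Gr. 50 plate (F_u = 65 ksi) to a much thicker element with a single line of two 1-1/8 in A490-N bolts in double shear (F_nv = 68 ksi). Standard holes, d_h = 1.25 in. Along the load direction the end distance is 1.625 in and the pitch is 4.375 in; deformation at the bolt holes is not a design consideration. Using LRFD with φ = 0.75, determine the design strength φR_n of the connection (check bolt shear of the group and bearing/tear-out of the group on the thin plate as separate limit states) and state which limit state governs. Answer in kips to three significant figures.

59.4 kips (bearing governs)

Bolt shear: A_b = π·1.125²/4 = 0.994 in²; R_n = 68 × 0.994 × 2 × 2 = 270.4 kips → 0.75 × 270.4 = 203 kips.
Bearing (1.5 l_c t F_u ≤ 3.0 d t F_u): upper limit = 3.0·1.125·0.25·65 = 54.84 kips.
  Edge l_c = 1.625 − 1.25/2 = 1 → r_n = 24.38 kips; interior l_c = 4.375 − 1.25 = 3.125 → r_n = 54.84 kips.
  R_n,bearing = 1·24.38 + 1·54.84 = 79.22 kips → 0.75 × 79.22 = 59.4 kips.
Bearing governs: 59.4 kips.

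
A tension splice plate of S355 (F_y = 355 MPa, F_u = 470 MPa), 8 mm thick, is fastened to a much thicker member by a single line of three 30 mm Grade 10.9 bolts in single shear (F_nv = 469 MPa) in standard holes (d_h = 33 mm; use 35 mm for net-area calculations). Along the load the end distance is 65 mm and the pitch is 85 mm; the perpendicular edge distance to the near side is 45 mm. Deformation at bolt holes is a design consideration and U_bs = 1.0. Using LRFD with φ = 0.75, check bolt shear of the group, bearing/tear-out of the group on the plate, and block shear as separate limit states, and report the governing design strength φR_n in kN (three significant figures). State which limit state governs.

Bolt shear: A_b = π·30²/4 = 706.9 mm²; R_n = 469 × 706.9 × 3 × 1 / 1000 = 994.5 kN → 0.75 × 994.5 = 746 kN.
Bearing: edge l_c = 48.5, r_n = 218.8 kN; interior l_c = 52, r_n = 234.6 kN; R_n = 218.8 + 2·234.6 = 688.1 kN → 516 kN.
Block shear: A_gv = 1880, A_nv = 1180, A_nt = 220 mm²; R_n = min(0.6F_uA_nv, 0.6F_yA_gv) + U_bs·F_u·A_nt = 436.2 kN → 327 kN.
Block shear governs: 327 kN.

327 kN (block shear governs)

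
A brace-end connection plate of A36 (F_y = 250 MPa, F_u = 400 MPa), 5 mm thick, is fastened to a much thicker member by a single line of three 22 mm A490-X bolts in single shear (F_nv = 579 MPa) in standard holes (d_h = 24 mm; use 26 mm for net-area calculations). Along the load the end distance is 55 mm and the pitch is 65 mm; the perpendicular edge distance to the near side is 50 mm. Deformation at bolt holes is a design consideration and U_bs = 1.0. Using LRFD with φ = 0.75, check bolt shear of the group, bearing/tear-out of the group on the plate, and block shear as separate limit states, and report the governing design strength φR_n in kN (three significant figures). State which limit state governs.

160 kN (block shear governs)

Bolt shear: A_b = π·22²/4 = 380.1 mm²; R_n = 579 × 380.1 × 3 × 1 / 1000 = 660.3 kN → 0.75 × 660.3 = 495 kN.
Bearing: edge l_c = 43, r_n = 103.2 kN; interior l_c = 41, r_n = 98.4 kN; R_n = 103.2 + 2·98.4 = 300 kN → 225 kN.
Block shear: A_gv = 925, A_nv = 600, A_nt = 185 mm²; R_n = min(0.6F_uA_nv, 0.6F_yA_gv) + U_bs·F_u·A_nt = 212.8 kN → 160 kN.
Block shear governs: 160 kN.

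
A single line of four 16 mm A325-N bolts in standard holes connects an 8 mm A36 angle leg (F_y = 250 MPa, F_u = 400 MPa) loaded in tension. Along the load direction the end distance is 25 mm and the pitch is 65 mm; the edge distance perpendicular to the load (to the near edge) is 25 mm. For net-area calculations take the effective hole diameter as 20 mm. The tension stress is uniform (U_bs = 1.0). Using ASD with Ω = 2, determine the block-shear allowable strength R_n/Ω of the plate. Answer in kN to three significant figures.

Shear plane L_v = 25 + 3·65 = 220 mm; A_gv = 220 × 8 = 1760 mm².
A_nv = (220 − 3.5·20) × 8 = 1200 mm².
A_nt = (25 − 0.5·20) × 8 = 120 mm².
0.6 F_u A_nv = 288 kN; 0.6 F_y A_gv = 264 kN → shear yielding governs the shear term.
R_n = 264 + 1.0 × 400 × 120 / 1000 = 312 kN.
Allowable strength R_n/Ω = 312 / 2 = 156 kN.

156 kN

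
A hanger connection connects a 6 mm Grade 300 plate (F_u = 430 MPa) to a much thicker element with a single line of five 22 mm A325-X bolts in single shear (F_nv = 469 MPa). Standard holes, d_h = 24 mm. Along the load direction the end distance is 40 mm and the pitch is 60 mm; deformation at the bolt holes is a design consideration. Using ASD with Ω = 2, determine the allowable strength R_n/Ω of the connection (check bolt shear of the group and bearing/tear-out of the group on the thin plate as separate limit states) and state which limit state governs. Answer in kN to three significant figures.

266 kN (bearing governs)

Bolt shear: A_b = π·22²/4 = 380.1 mm²; R_n = 469 × 380.1 × 5 × 1 / 1000 = 891.4 kN → 891.4 / 2 = 446 kN.
Bearing (1.2 l_c t F_u ≤ 2.4 d t F_u): upper limit = 2.4·22·6·430 / 1000 = 136.2 kN.
  Edge l_c = 40 − 24/2 = 28 → r_n = 86.69 kN; interior l_c = 60 − 24 = 36 → r_n = 111.5 kN.
  R_n,bearing = 1·86.69 + 4·111.5 = 532.5 kN → 532.5 / 2 = 266 kN.
Bearing governs: 266 kN.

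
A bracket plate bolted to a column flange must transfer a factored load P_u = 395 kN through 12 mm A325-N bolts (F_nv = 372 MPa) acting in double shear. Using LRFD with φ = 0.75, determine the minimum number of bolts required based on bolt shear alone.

7 bolts

A_b = π·12²/4 = 113.1 mm².
Per-bolt design strength φR_n = 0.75 × 372 × 113.1 × 2 / 1000 = 63.11 kN.
n ≥ 395 / 63.11 = 6.259 → use 7 bolts.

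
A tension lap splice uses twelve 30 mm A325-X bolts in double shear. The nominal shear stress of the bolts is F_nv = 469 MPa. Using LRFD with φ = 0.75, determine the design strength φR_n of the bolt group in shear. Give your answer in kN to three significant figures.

A_b = π × 30² / 4 = 706.9 mm².
R_n = F_nv · A_b · n · n_s = 469 × 706.9 × 12 × 2 / 1000 = 7956 kN.
Design strength φR_n = 0.75 × 7956 = 5970 kN.

5970 kN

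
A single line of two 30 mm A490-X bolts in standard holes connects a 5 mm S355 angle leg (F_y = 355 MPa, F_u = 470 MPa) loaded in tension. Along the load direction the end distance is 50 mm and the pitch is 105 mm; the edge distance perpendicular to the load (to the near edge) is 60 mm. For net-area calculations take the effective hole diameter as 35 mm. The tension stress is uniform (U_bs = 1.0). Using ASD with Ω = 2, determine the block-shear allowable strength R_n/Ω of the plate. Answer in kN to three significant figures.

122 kN

Shear plane L_v = 50 + 1·105 = 155 mm; A_gv = 155 × 5 = 775 mm².
A_nv = (155 − 1.5·35) × 5 = 512.5 mm².
A_nt = (60 − 0.5·35) × 5 = 212.5 mm².
0.6 F_u A_nv = 144.5 kN; 0.6 F_y A_gv = 165.1 kN → shear rupture governs the shear term.
R_n = 144.5 + 1.0 × 470 × 212.5 / 1000 = 244.4 kN.
Allowable strength R_n/Ω = 244.4 / 2 = 122 kN.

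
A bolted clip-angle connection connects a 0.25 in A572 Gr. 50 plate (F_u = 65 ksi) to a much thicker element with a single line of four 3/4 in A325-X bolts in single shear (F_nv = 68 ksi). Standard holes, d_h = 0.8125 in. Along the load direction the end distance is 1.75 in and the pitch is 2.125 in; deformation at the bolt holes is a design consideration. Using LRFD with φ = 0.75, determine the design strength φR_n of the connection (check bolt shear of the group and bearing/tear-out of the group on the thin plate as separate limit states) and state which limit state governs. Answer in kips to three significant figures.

77.2 kips (bearing governs)

Bolt shear: A_b = π·0.75²/4 = 0.4418 in²; R_n = 68 × 0.4418 × 4 × 1 = 120.2 kips → 0.75 × 120.2 = 90.1 kips.
Bearing (1.2 l_c t F_u ≤ 2.4 d t F_u): upper limit = 2.4·0.75·0.25·65 = 29.25 kips.
  Edge l_c = 1.75 − 0.8125/2 = 1.344 → r_n = 26.2 kips; interior l_c = 2.125 − 0.8125 = 1.312 → r_n = 25.59 kips.
  R_n,bearing = 1·26.2 + 3·25.59 = 103 kips → 0.75 × 103 = 77.2 kips.
Bearing governs: 77.2 kips.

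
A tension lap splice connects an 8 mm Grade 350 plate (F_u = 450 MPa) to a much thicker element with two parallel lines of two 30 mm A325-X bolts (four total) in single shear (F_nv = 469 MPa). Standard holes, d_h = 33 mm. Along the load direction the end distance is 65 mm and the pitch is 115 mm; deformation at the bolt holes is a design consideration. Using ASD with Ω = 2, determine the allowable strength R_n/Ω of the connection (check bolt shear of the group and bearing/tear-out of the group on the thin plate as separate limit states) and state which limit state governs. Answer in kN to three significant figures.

Bolt shear: A_b = π·30²/4 = 706.9 mm²; R_n = 469 × 706.9 × 4 × 1 / 1000 = 1326 kN → 1326 / 2 = 663 kN.
Bearing (1.2 l_c t F_u ≤ 2.4 d t F_u): upper limit = 2.4·30·8·450 / 1000 = 259.2 kN.
  Edge l_c = 65 − 33/2 = 48.5 → r_n = 209.5 kN; interior l_c = 115 − 33 = 82 → r_n = 259.2 kN.
  R_n,bearing = 2·209.5 + 2·259.2 = 937.4 kN → 937.4 / 2 = 469 kN.
Bearing governs: 469 kN.

469 kN (bearing governs)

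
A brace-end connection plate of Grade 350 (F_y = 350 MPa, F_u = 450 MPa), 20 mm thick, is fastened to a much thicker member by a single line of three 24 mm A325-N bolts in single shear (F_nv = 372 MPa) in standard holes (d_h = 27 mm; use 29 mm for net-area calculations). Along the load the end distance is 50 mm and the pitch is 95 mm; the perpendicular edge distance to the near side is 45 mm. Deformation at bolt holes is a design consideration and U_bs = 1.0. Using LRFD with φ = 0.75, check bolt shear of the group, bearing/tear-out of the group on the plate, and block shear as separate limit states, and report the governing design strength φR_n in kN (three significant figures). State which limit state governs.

379 kN (bolt shear governs)

Bolt shear: A_b = π·24²/4 = 452.4 mm²; R_n = 372 × 452.4 × 3 × 1 / 1000 = 504.9 kN → 0.75 × 504.9 = 379 kN.
Bearing: edge l_c = 36.5, r_n = 394.2 kN; interior l_c = 68, r_n = 518.4 kN; R_n = 394.2 + 2·518.4 = 1431 kN → 1070 kN.
Block shear: A_gv = 4800, A_nv = 3350, A_nt = 610 mm²; R_n = min(0.6F_uA_nv, 0.6F_yA_gv) + U_bs·F_u·A_nt = 1179 kN → 884 kN.
Bolt shear governs: 379 kN.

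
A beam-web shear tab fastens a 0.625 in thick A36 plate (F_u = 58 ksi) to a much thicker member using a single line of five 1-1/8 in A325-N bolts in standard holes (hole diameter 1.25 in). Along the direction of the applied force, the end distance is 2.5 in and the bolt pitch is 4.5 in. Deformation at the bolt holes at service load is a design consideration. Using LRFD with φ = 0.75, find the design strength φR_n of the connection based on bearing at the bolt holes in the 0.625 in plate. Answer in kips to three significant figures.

Per bolt r_n = 1.2 l_c t F_u ≤ 2.4 d t F_u; upper limit = 2.4 × 1.125 × 0.625 × 58 = 97.87 kips.
Edge bolt: l_c = 2.5 − 1.25/2 = 1.875 in → 1.2 × 1.875 × 0.625 × 58 = 81.56 → r_n = 81.56 kips.
Interior bolts: l_c = 4.5 − 1.25 = 3.25 in → 1.2 × 3.25 × 0.625 × 58 = 141.4 → r_n = 97.87 kips.
R_n = 1 × 81.56 + 4 × 97.87 = 473.1 kips.
Design strength φR_n = 0.75 × 473.1 = 355 kips.

355 kips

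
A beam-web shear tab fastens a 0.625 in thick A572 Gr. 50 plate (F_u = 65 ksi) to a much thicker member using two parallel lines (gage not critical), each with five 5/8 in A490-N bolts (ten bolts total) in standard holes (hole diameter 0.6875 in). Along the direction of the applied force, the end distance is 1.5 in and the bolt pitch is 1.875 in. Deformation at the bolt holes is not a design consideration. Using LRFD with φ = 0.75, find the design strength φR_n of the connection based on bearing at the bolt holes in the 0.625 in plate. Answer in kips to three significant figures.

540 kips

Per bolt r_n = 1.5 l_c t F_u ≤ 3.0 d t F_u; upper limit = 3.0 × 0.625 × 0.625 × 65 = 76.17 kips.
Edge bolt: l_c = 1.5 − 0.6875/2 = 1.156 in → 1.5 × 1.156 × 0.625 × 65 = 70.46 → r_n = 70.46 kips.
Interior bolts: l_c = 1.875 − 0.6875 = 1.188 in → 1.5 × 1.188 × 0.625 × 65 = 72.36 → r_n = 72.36 kips.
R_n = 2 × 70.46 + 8 × 72.36 = 719.8 kips.
Design strength φR_n = 0.75 × 719.8 = 540 kips.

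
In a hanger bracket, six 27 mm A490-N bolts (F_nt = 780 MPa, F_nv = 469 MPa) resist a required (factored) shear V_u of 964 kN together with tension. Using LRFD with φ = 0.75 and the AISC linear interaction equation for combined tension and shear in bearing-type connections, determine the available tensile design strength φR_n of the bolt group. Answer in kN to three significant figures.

1010 kN

A_b = π·27²/4 = 572.6 mm²; f_rv = 964 × 1000 / (6 × 572.6) = 280.6 MPa.
F'_nt = 1.3 F_nt − (F_nt / φF_nv) f_rv = 1.3·780 − (780/(0.75·469))·280.6 = 391.7 MPa, capped at F_nt → F'_nt = 391.7 MPa.
R_n = F'_nt · A_b · n = 391.7 × 572.6 × 6 / 1000 = 1346 kN.
Design strength φR_n = 0.75 × 1346 = 1010 kN.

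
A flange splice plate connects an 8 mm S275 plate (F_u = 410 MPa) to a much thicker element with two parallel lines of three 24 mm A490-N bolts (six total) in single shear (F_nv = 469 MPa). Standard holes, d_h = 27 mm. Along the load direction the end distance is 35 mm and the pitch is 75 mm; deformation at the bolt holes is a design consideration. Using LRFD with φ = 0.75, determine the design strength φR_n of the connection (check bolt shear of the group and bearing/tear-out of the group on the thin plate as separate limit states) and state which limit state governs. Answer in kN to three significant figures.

Bolt shear: A_b = π·24²/4 = 452.4 mm²; R_n = 469 × 452.4 × 6 × 1 / 1000 = 1273 kN → 0.75 × 1273 = 955 kN.
Bearing (1.2 l_c t F_u ≤ 2.4 d t F_u): upper limit = 2.4·24·8·410 / 1000 = 188.9 kN.
  Edge l_c = 35 − 27/2 = 21.5 → r_n = 84.62 kN; interior l_c = 75 − 27 = 48 → r_n = 188.9 kN.
  R_n,bearing = 2·84.62 + 4·188.9 = 925 kN → 0.75 × 925 = 694 kN.
Bearing governs: 694 kN.

694 kN (bearing governs)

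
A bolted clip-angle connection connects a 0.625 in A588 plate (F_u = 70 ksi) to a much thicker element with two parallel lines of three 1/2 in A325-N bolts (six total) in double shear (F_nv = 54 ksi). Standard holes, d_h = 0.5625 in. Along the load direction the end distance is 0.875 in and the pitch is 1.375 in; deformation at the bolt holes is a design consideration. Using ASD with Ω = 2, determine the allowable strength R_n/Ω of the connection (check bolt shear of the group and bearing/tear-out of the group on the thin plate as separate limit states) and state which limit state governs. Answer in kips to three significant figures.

63.6 kips (bolt shear governs)

Bolt shear: A_b = π·0.5²/4 = 0.1963 in²; R_n = 54 × 0.1963 × 6 × 2 = 127.2 kips → 127.2 / 2 = 63.6 kips.
Bearing (1.2 l_c t F_u ≤ 2.4 d t F_u): upper limit = 2.4·0.5·0.625·70 = 52.5 kips.
  Edge l_c = 0.875 − 0.5625/2 = 0.5938 → r_n = 31.17 kips; interior l_c = 1.375 − 0.5625 = 0.8125 → r_n = 42.66 kips.
  R_n,bearing = 2·31.17 + 4·42.66 = 233 kips → 233 / 2 = 116 kips.
Bolt shear governs: 63.6 kips.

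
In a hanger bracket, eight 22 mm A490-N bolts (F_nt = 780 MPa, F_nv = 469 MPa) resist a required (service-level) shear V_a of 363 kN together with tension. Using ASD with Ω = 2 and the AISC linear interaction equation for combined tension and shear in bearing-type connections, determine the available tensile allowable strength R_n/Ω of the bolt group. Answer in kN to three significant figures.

938 kN

A_b = π·22²/4 = 380.1 mm²; f_rv = 363 × 1000 / (8 × 380.1) = 119.4 MPa.
F'_nt = 1.3 F_nt − (Ω F_nt / F_nv) f_rv = 1.3·780 − (2·780/469)·119.4 = 617 MPa, capped at F_nt → F'_nt = 617 MPa.
R_n = F'_nt · A_b · n = 617 × 380.1 × 8 / 1000 = 1876 kN.
Allowable strength R_n/Ω = 1876 / 2 = 938 kN.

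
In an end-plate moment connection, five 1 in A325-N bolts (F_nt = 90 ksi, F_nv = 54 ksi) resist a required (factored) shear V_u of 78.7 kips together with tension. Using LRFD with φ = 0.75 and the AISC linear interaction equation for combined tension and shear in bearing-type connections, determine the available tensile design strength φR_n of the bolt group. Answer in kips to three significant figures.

213 kips

A_b = π·1²/4 = 0.7854 in²; f_rv = 78.7 / (5 × 0.7854) = 20.04 ksi.
F'_nt = 1.3 F_nt − (F_nt / φF_nv) f_rv = 1.3·90 − (90/(0.75·54))·20.04 = 72.46 ksi, capped at F_nt → F'_nt = 72.46 ksi.
R_n = F'_nt · A_b · n = 72.46 × 0.7854 × 5 = 284.6 kips.
Design strength φR_n = 0.75 × 284.6 = 213 kips.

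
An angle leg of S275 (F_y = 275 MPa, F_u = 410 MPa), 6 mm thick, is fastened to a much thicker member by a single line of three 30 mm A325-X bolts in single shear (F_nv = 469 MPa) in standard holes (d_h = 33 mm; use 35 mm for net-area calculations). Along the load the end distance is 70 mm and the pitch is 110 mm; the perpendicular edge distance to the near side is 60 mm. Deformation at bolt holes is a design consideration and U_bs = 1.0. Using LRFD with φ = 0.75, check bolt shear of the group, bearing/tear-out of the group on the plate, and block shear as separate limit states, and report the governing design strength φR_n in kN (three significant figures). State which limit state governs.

Bolt shear: A_b = π·30²/4 = 706.9 mm²; R_n = 469 × 706.9 × 3 × 1 / 1000 = 994.5 kN → 0.75 × 994.5 = 746 kN.
Bearing: edge l_c = 53.5, r_n = 157.9 kN; interior l_c = 77, r_n = 177.1 kN; R_n = 157.9 + 2·177.1 = 512.2 kN → 384 kN.
Block shear: A_gv = 1740, A_nv = 1215, A_nt = 255 mm²; R_n = min(0.6F_uA_nv, 0.6F_yA_gv) + U_bs·F_u·A_nt = 391.7 kN → 294 kN.
Block shear governs: 294 kN.

294 kN (block shear governs)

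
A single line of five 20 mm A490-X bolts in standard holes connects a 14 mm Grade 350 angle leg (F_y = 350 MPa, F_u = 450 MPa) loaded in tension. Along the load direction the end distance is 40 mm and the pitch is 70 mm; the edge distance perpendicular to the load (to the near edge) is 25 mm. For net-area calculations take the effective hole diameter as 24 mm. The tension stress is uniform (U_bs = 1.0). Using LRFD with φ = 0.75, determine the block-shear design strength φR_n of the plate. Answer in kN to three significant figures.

Shear plane L_v = 40 + 4·70 = 320 mm; A_gv = 320 × 14 = 4480 mm².
A_nv = (320 − 4.5·24) × 14 = 2968 mm².
A_nt = (25 − 0.5·24) × 14 = 182 mm².
0.6 F_u A_nv = 801.4 kN; 0.6 F_y A_gv = 940.8 kN → shear rupture governs the shear term.
R_n = 801.4 + 1.0 × 450 × 182 / 1000 = 883.3 kN.
Design strength φR_n = 0.75 × 883.3 = 662 kN.

662 kN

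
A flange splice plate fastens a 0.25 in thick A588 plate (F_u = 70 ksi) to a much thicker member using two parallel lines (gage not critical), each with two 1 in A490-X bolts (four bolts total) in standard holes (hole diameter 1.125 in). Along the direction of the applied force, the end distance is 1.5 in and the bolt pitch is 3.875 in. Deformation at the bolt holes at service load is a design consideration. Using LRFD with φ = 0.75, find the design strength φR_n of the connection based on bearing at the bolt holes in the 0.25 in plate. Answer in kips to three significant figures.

92.5 kips

Per bolt r_n = 1.2 l_c t F_u ≤ 2.4 d t F_u; upper limit = 2.4 × 1 × 0.25 × 70 = 42 kips.
Edge bolt: l_c = 1.5 − 1.125/2 = 0.9375 in → 1.2 × 0.9375 × 0.25 × 70 = 19.69 → r_n = 19.69 kips.
Interior bolts: l_c = 3.875 − 1.125 = 2.75 in → 1.2 × 2.75 × 0.25 × 70 = 57.75 → r_n = 42 kips.
R_n = 2 × 19.69 + 2 × 42 = 123.4 kips.
Design strength φR_n = 0.75 × 123.4 = 92.5 kips.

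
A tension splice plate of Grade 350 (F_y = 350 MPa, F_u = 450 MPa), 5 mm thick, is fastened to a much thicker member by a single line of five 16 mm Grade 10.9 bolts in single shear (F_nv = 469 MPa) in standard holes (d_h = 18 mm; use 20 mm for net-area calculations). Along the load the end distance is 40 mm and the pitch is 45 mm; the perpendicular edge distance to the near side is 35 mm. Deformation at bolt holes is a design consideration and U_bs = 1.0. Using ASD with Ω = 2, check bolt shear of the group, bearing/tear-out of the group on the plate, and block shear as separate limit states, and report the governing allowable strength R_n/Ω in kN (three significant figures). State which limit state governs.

Bolt shear: A_b = π·16²/4 = 201.1 mm²; R_n = 469 × 201.1 × 5 × 1 / 1000 = 471.5 kN → 471.5 / 2 = 236 kN.
Bearing: edge l_c = 31, r_n = 83.7 kN; interior l_c = 27, r_n = 72.9 kN; R_n = 83.7 + 4·72.9 = 375.3 kN → 188 kN.
Block shear: A_gv = 1100, A_nv = 650, A_nt = 125 mm²; R_n = min(0.6F_uA_nv, 0.6F_yA_gv) + U_bs·F_u·A_nt = 231.8 kN → 116 kN.
Block shear governs: 116 kN.

116 kN (block shear governs)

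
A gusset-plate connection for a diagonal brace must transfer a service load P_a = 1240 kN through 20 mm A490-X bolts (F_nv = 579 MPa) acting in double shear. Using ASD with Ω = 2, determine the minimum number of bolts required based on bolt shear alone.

7 bolts

A_b = π·20²/4 = 314.2 mm².
Per-bolt allowable strength R_n/Ω = 579 × 314.2 × 2 / 1000 / 2 = 181.9 kN.
n ≥ 1240 / 181.9 = 6.817 → use 7 bolts.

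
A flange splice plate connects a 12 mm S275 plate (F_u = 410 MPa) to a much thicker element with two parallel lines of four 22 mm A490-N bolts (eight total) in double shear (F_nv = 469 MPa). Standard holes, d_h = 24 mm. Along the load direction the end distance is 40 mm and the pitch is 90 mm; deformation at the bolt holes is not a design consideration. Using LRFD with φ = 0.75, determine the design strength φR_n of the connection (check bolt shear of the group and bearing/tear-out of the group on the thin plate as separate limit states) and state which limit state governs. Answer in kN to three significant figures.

Bolt shear: A_b = π·22²/4 = 380.1 mm²; R_n = 469 × 380.1 × 8 × 2 / 1000 = 2853 kN → 0.75 × 2853 = 2140 kN.
Bearing (1.5 l_c t F_u ≤ 3.0 d t F_u): upper limit = 3.0·22·12·410 / 1000 = 324.7 kN.
  Edge l_c = 40 − 24/2 = 28 → r_n = 206.6 kN; interior l_c = 90 − 24 = 66 → r_n = 324.7 kN.
  R_n,bearing = 2·206.6 + 6·324.7 = 2362 kN → 0.75 × 2362 = 1770 kN.
Bearing governs: 1770 kN.

1770 kN (bearing governs)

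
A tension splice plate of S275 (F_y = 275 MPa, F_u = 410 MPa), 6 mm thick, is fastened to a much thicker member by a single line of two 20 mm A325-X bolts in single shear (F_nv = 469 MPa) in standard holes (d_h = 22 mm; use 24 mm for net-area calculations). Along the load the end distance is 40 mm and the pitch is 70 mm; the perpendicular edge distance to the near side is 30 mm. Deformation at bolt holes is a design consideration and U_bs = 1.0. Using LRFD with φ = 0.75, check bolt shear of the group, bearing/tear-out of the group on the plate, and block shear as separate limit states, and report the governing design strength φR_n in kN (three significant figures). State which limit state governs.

115 kN (block shear governs)

Bolt shear: A_b = π·20²/4 = 314.2 mm²; R_n = 469 × 314.2 × 2 × 1 / 1000 = 294.7 kN → 0.75 × 294.7 = 221 kN.
Bearing: edge l_c = 29, r_n = 85.61 kN; interior l_c = 48, r_n = 118.1 kN; R_n = 85.61 + 1·118.1 = 203.7 kN → 153 kN.
Block shear: A_gv = 660, A_nv = 444, A_nt = 108 mm²; R_n = min(0.6F_uA_nv, 0.6F_yA_gv) + U_bs·F_u·A_nt = 153.2 kN → 115 kN.
Block shear governs: 115 kN.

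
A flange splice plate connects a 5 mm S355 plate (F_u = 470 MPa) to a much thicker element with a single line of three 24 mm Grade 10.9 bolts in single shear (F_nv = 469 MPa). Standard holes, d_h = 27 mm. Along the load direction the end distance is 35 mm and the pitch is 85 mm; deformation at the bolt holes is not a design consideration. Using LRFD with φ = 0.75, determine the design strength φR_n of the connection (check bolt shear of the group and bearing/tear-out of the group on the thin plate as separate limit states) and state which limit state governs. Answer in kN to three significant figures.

311 kN (bearing governs)

Bolt shear: A_b = π·24²/4 = 452.4 mm²; R_n = 469 × 452.4 × 3 × 1 / 1000 = 636.5 kN → 0.75 × 636.5 = 477 kN.
Bearing (1.5 l_c t F_u ≤ 3.0 d t F_u): upper limit = 3.0·24·5·470 / 1000 = 169.2 kN.
  Edge l_c = 35 − 27/2 = 21.5 → r_n = 75.79 kN; interior l_c = 85 − 27 = 58 → r_n = 169.2 kN.
  R_n,bearing = 1·75.79 + 2·169.2 = 414.2 kN → 0.75 × 414.2 = 311 kN.
Bearing governs: 311 kN.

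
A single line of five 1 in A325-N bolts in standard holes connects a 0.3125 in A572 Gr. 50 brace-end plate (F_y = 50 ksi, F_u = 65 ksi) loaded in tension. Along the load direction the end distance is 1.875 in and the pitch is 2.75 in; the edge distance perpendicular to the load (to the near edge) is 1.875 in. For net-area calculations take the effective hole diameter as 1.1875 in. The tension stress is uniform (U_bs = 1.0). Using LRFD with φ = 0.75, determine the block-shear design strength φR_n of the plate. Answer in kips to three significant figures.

Shear plane L_v = 1.875 + 4·2.75 = 12.88 in; A_gv = 12.88 × 0.3125 = 4.023 in².
A_nv = (12.88 − 4.5·1.1875) × 0.3125 = 2.354 in².
A_nt = (1.875 − 0.5·1.1875) × 0.3125 = 0.4004 in².
0.6 F_u A_nv = 91.79 kips; 0.6 F_y A_gv = 120.7 kips → shear rupture governs the shear term.
R_n = 91.79 + 1.0 × 65 × 0.4004 = 117.8 kips.
Design strength φR_n = 0.75 × 117.8 = 88.4 kips.

88.4 kips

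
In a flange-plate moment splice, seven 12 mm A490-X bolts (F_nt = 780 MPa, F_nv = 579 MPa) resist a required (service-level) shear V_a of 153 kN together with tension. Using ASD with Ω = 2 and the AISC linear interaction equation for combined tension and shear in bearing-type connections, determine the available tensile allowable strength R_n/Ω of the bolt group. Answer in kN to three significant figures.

195 kN

A_b = π·12²/4 = 113.1 mm²; f_rv = 153 × 1000 / (7 × 113.1) = 193.3 MPa.
F'_nt = 1.3 F_nt − (Ω F_nt / F_nv) f_rv = 1.3·780 − (2·780/579)·193.3 = 493.3 MPa, capped at F_nt → F'_nt = 493.3 MPa.
R_n = F'_nt · A_b · n = 493.3 × 113.1 × 7 / 1000 = 390.5 kN.
Allowable strength R_n/Ω = 390.5 / 2 = 195 kN.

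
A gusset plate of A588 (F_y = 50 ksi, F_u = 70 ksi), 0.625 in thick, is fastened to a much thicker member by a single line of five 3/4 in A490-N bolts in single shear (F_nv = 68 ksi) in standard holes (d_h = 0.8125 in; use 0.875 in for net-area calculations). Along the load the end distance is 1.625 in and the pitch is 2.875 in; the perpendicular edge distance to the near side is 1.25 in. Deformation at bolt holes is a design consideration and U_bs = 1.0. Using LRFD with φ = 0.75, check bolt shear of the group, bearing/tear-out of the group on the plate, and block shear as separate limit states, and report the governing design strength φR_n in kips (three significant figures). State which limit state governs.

113 kips (bolt shear governs)

Bolt shear: A_b = π·0.75²/4 = 0.4418 in²; R_n = 68 × 0.4418 × 5 × 1 = 150.2 kips → 0.75 × 150.2 = 113 kips.
Bearing: edge l_c = 1.219, r_n = 63.98 kips; interior l_c = 2.062, r_n = 78.75 kips; R_n = 63.98 + 4·78.75 = 379 kips → 284 kips.
Block shear: A_gv = 8.203, A_nv = 5.742, A_nt = 0.5078 in²; R_n = min(0.6F_uA_nv, 0.6F_yA_gv) + U_bs·F_u·A_nt = 276.7 kips → 208 kips.
Bolt shear governs: 113 kips.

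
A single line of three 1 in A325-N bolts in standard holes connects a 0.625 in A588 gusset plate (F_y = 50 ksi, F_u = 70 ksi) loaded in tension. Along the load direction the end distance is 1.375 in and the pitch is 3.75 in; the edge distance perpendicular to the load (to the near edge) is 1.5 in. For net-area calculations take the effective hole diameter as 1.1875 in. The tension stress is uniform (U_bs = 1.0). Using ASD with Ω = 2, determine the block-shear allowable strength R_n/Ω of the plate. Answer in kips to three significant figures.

Shear plane L_v = 1.375 + 2·3.75 = 8.875 in; A_gv = 8.875 × 0.625 = 5.547 in².
A_nv = (8.875 − 2.5·1.1875) × 0.625 = 3.691 in².
A_nt = (1.5 − 0.5·1.1875) × 0.625 = 0.5664 in².
0.6 F_u A_nv = 155 kips; 0.6 F_y A_gv = 166.4 kips → shear rupture governs the shear term.
R_n = 155 + 1.0 × 70 × 0.5664 = 194.7 kips.
Allowable strength R_n/Ω = 194.7 / 2 = 97.3 kips.

97.3 kips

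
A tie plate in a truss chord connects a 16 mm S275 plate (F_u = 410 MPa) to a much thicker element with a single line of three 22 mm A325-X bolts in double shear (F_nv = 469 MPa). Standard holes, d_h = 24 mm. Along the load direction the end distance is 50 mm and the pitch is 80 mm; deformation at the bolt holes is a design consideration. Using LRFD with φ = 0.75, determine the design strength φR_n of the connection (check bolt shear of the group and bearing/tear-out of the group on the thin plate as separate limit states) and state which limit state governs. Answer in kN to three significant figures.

744 kN (bearing governs)

Bolt shear: A_b = π·22²/4 = 380.1 mm²; R_n = 469 × 380.1 × 3 × 2 / 1000 = 1070 kN → 0.75 × 1070 = 802 kN.
Bearing (1.2 l_c t F_u ≤ 2.4 d t F_u): upper limit = 2.4·22·16·410 / 1000 = 346.4 kN.
  Edge l_c = 50 − 24/2 = 38 → r_n = 299.1 kN; interior l_c = 80 − 24 = 56 → r_n = 346.4 kN.
  R_n,bearing = 1·299.1 + 2·346.4 = 991.9 kN → 0.75 × 991.9 = 744 kN.
Bearing governs: 744 kN.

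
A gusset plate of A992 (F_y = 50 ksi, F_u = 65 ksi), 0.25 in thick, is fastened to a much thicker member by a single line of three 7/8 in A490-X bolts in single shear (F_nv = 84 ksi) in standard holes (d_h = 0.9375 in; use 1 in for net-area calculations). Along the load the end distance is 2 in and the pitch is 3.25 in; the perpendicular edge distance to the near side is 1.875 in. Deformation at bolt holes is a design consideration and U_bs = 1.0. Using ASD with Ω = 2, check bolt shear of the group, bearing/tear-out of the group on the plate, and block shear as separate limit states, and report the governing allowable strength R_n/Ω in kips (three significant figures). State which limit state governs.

40.4 kips (block shear governs)

Bolt shear: A_b = π·0.875²/4 = 0.6013 in²; R_n = 84 × 0.6013 × 3 × 1 = 151.5 kips → 151.5 / 2 = 75.8 kips.
Bearing: edge l_c = 1.531, r_n = 29.86 kips; interior l_c = 2.312, r_n = 34.12 kips; R_n = 29.86 + 2·34.12 = 98.11 kips → 49.1 kips.
Block shear: A_gv = 2.125, A_nv = 1.5, A_nt = 0.3438 in²; R_n = min(0.6F_uA_nv, 0.6F_yA_gv) + U_bs·F_u·A_nt = 80.84 kips → 40.4 kips.
Block shear governs: 40.4 kips.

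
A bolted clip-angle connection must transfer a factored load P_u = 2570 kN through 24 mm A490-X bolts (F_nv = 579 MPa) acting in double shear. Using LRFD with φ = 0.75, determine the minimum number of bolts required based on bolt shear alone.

A_b = π·24²/4 = 452.4 mm².
Per-bolt design strength φR_n = 0.75 × 579 × 452.4 × 2 / 1000 = 392.9 kN.
n ≥ 2570 / 392.9 = 6.541 → use 7 bolts.

7 bolts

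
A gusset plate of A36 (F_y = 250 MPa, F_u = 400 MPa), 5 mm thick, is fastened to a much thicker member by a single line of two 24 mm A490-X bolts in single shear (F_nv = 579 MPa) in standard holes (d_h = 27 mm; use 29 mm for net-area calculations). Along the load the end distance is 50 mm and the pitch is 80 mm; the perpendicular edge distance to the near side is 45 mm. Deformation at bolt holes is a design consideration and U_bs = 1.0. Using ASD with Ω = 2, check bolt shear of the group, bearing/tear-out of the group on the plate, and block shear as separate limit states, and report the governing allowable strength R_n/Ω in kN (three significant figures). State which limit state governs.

79.2 kN (block shear governs)

Bolt shear: A_b = π·24²/4 = 452.4 mm²; R_n = 579 × 452.4 × 2 × 1 / 1000 = 523.9 kN → 523.9 / 2 = 262 kN.
Bearing: edge l_c = 36.5, r_n = 87.6 kN; interior l_c = 53, r_n = 115.2 kN; R_n = 87.6 + 1·115.2 = 202.8 kN → 101 kN.
Block shear: A_gv = 650, A_nv = 432.5, A_nt = 152.5 mm²; R_n = min(0.6F_uA_nv, 0.6F_yA_gv) + U_bs·F_u·A_nt = 158.5 kN → 79.2 kN.
Block shear governs: 79.2 kN.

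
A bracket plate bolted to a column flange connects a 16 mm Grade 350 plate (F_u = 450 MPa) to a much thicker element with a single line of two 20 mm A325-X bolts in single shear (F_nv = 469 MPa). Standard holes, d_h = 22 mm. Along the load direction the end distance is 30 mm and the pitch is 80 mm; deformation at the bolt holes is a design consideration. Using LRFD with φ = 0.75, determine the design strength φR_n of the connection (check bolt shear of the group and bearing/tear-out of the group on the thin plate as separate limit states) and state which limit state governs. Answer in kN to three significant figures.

221 kN (bolt shear governs)

Bolt shear: A_b = π·20²/4 = 314.2 mm²; R_n = 469 × 314.2 × 2 × 1 / 1000 = 294.7 kN → 0.75 × 294.7 = 221 kN.
Bearing (1.2 l_c t F_u ≤ 2.4 d t F_u): upper limit = 2.4·20·16·450 / 1000 = 345.6 kN.
  Edge l_c = 30 − 22/2 = 19 → r_n = 164.2 kN; interior l_c = 80 − 22 = 58 → r_n = 345.6 kN.
  R_n,bearing = 1·164.2 + 1·345.6 = 509.8 kN → 0.75 × 509.8 = 382 kN.
Bolt shear governs: 221 kN.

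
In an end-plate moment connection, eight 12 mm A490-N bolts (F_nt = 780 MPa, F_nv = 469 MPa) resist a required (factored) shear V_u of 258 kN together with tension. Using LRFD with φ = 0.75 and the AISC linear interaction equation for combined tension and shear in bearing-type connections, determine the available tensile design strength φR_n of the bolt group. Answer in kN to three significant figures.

A_b = π·12²/4 = 113.1 mm²; f_rv = 258 × 1000 / (8 × 113.1) = 285.2 MPa.
F'_nt = 1.3 F_nt − (F_nt / φF_nv) f_rv = 1.3·780 − (780/(0.75·469))·285.2 = 381.7 MPa, capped at F_nt → F'_nt = 381.7 MPa.
R_n = F'_nt · A_b · n = 381.7 × 113.1 × 8 / 1000 = 345.3 kN.
Design strength φR_n = 0.75 × 345.3 = 259 kN.

259 kN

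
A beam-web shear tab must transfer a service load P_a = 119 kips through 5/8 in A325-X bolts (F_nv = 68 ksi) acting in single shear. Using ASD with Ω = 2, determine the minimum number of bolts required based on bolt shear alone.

A_b = π·0.625²/4 = 0.3068 in².
Per-bolt allowable strength R_n/Ω = 68 × 0.3068 × 1 / 2 = 10.43 kips.
n ≥ 119 / 10.43 = 11.41 → use 12 bolts.

12 bolts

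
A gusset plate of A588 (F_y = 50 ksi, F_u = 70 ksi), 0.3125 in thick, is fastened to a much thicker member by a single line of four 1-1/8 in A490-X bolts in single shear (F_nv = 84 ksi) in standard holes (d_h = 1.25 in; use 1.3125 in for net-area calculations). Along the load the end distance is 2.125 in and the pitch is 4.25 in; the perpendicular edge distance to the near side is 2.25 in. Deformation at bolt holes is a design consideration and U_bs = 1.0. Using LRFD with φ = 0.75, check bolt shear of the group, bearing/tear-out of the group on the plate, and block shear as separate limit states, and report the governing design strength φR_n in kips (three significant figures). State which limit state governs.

127 kips (block shear governs)

Bolt shear: A_b = π·1.125²/4 = 0.994 in²; R_n = 84 × 0.994 × 4 × 1 = 334 kips → 0.75 × 334 = 250 kips.
Bearing: edge l_c = 1.5, r_n = 39.38 kips; interior l_c = 3, r_n = 59.06 kips; R_n = 39.38 + 3·59.06 = 216.6 kips → 162 kips.
Block shear: A_gv = 4.648, A_nv = 3.213, A_nt = 0.498 in²; R_n = min(0.6F_uA_nv, 0.6F_yA_gv) + U_bs·F_u·A_nt = 169.8 kips → 127 kips.
Block shear governs: 127 kips.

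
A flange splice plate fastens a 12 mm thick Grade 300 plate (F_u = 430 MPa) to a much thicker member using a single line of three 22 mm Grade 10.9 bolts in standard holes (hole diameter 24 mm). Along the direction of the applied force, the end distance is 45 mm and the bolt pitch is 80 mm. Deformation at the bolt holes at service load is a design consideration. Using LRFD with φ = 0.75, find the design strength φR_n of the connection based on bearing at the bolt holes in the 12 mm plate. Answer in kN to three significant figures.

Per bolt r_n = 1.2 l_c t F_u ≤ 2.4 d t F_u; upper limit = 2.4 × 22 × 12 × 430 / 1000 = 272.4 kN.
Edge bolt: l_c = 45 − 24/2 = 33 mm → 1.2 × 33 × 12 × 430 / 1000 = 204.3 → r_n = 204.3 kN.
Interior bolts: l_c = 80 − 24 = 56 mm → 1.2 × 56 × 12 × 430 / 1000 = 346.8 → r_n = 272.4 kN.
R_n = 1 × 204.3 + 2 × 272.4 = 749.2 kN.
Design strength φR_n = 0.75 × 749.2 = 562 kN.

562 kN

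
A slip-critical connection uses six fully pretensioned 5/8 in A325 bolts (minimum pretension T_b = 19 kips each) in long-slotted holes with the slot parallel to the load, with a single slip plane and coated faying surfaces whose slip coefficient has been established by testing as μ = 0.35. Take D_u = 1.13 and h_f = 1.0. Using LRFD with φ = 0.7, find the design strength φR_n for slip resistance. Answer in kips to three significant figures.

R_n = μ · D_u · h_f · T_b · n_s · n_b = 0.35 × 1.13 × 1.0 × 19 × 1 × 6 = 45.09 kips.
Design strength φR_n = 0.7 × 45.09 = 31.6 kips.

31.6 kips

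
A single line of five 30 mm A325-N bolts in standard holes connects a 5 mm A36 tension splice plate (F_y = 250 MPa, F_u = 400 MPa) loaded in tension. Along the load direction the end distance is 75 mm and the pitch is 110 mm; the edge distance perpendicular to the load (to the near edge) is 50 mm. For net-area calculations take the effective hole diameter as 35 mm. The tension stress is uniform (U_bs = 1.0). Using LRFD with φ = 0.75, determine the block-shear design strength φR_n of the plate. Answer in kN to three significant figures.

Shear plane L_v = 75 + 4·110 = 515 mm; A_gv = 515 × 5 = 2575 mm².
A_nv = (515 − 4.5·35) × 5 = 1788 mm².
A_nt = (50 − 0.5·35) × 5 = 162.5 mm².
0.6 F_u A_nv = 429 kN; 0.6 F_y A_gv = 386.2 kN → shear yielding governs the shear term.
R_n = 386.2 + 1.0 × 400 × 162.5 / 1000 = 451.2 kN.
Design strength φR_n = 0.75 × 451.2 = 338 kN.

338 kN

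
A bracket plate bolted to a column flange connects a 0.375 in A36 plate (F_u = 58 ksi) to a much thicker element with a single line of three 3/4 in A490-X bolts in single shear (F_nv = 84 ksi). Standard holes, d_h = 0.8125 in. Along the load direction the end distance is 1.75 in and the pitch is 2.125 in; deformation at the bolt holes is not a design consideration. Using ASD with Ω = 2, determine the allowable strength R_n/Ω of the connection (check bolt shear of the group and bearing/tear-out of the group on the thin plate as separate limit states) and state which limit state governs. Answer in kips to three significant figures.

Bolt shear: A_b = π·0.75²/4 = 0.4418 in²; R_n = 84 × 0.4418 × 3 × 1 = 111.3 kips → 111.3 / 2 = 55.7 kips.
Bearing (1.5 l_c t F_u ≤ 3.0 d t F_u): upper limit = 3.0·0.75·0.375·58 = 48.94 kips.
  Edge l_c = 1.75 − 0.8125/2 = 1.344 → r_n = 43.84 kips; interior l_c = 2.125 − 0.8125 = 1.312 → r_n = 42.82 kips.
  R_n,bearing = 1·43.84 + 2·42.82 = 129.5 kips → 129.5 / 2 = 64.7 kips.
Bolt shear governs: 55.7 kips.

55.7 kips (bolt shear governs)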